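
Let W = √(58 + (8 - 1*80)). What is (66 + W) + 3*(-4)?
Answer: 54 + I*√14 ≈ 54.0 + 3.7417*I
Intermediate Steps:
W = I*√14 (W = √(58 + (8 - 80)) = √(58 - 72) = √(-14) = I*√14 ≈ 3.7417*I)
(66 + W) + 3*(-4) = (66 + I*√14) + 3*(-4) = (66 + I*√14) - 12 = 54 + I*√14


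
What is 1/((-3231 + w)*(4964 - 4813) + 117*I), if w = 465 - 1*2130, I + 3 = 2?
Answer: -1/739413 ≈ -1.3524e-6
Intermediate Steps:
I = -1 (I = -3 + 2 = -1)
w = -1665 (w = 465 - 2130 = -1665)
1/((-3231 + w)*(4964 - 4813) + 117*I) = 1/((-3231 - 1665)*(4964 - 4813) + 117*(-1)) = 1/(-4896*151 - 117) = 1/(-739296 - 117) = 1/(-739413) = -1/739413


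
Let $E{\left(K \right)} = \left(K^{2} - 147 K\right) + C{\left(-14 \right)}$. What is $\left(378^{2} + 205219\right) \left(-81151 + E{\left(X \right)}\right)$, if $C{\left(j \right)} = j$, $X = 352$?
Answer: $-3134667515$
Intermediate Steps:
$E{\left(K \right)} = -14 + K^{2} - 147 K$ ($E{\left(K \right)} = \left(K^{2} - 147 K\right) - 14 = -14 + K^{2} - 147 K$)
$\left(378^{2} + 205219\right) \left(-81151 + E{\left(X \right)}\right) = \left(378^{2} + 205219\right) \left(-81151 - \left(51758 - 123904\right)\right) = \left(142884 + 205219\right) \left(-81151 - -72146\right) = 348103 \left(-81151 + 72146\right) = 348103 \left(-9005\right) = -3134667515$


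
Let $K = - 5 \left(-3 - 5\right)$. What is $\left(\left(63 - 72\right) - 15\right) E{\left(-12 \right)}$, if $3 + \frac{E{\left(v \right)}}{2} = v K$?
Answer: $23184$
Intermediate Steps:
$K = 40$ ($K = \left(-5\right) \left(-8\right) = 40$)
$E{\left(v \right)} = -6 + 80 v$ ($E{\left(v \right)} = -6 + 2 v 40 = -6 + 2 \cdot 40 v = -6 + 80 v$)
$\left(\left(63 - 72\right) - 15\right) E{\left(-12 \right)} = \left(\left(63 - 72\right) - 15\right) \left(-6 + 80 \left(-12\right)\right) = \left(\left(63 - 72\right) - 15\right) \left(-6 - 960\right) = \left(-9 - 15\right) \left(-966\right) = \left(-24\right) \left(-966\right) = 23184$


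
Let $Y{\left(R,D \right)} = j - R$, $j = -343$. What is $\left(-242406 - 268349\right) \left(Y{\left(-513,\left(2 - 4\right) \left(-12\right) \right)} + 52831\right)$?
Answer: $-27070525755$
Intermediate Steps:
$Y{\left(R,D \right)} = -343 - R$
$\left(-242406 - 268349\right) \left(Y{\left(-513,\left(2 - 4\right) \left(-12\right) \right)} + 52831\right) = \left(-242406 - 268349\right) \left(\left(-343 - -513\right) + 52831\right) = - 510755 \left(\left(-343 + 513\right) + 52831\right) = - 510755 \left(170 + 52831\right) = \left(-510755\right) 53001 = -27070525755$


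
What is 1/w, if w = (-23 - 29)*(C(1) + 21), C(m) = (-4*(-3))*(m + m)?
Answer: -1/2340 ≈ -0.00042735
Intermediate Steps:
C(m) = 24*m (C(m) = 12*(2*m) = 24*m)
w = -2340 (w = (-23 - 29)*(24*1 + 21) = -52*(24 + 21) = -52*45 = -2340)
1/w = 1/(-2340) = -1/2340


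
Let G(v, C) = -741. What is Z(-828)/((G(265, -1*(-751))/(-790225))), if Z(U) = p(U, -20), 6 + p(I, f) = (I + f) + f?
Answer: -36350350/39 ≈ -9.3206e+5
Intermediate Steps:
p(I, f) = -6 + I + 2*f (p(I, f) = -6 + ((I + f) + f) = -6 + (I + 2*f) = -6 + I + 2*f)
Z(U) = -46 + U (Z(U) = -6 + U + 2*(-20) = -6 + U - 40 = -46 + U)
Z(-828)/((G(265, -1*(-751))/(-790225))) = (-46 - 828)/((-741/(-790225))) = -874/((-741*(-1/790225))) = -874/741/790225 = -874*790225/741 = -36350350/39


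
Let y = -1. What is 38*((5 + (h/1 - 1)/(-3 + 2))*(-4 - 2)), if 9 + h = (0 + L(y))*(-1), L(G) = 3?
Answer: -4104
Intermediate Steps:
h = -12 (h = -9 + (0 + 3)*(-1) = -9 + 3*(-1) = -9 - 3 = -12)
38*((5 + (h/1 - 1)/(-3 + 2))*(-4 - 2)) = 38*((5 + (-12/1 - 1)/(-3 + 2))*(-4 - 2)) = 38*((5 + (-12*1 - 1)/(-1))*(-6)) = 38*((5 + (-12 - 1)*(-1))*(-6)) = 38*((5 - 13*(-1))*(-6)) = 38*((5 + 13)*(-6)) = 38*(18*(-6)) = 38*(-108) = -4104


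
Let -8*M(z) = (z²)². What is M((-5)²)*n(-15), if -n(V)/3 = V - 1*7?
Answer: -12890625/4 ≈ -3.2227e+6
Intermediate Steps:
n(V) = 21 - 3*V (n(V) = -3*(V - 1*7) = -3*(V - 7) = -3*(-7 + V) = 21 - 3*V)
M(z) = -z⁴/8
M((-5)²)*n(-15) = (-((-5)²)⁴/8)*(21 - 3*(-15)) = (-⅛*25⁴)*(21 + 45) = -⅛*390625*66 = -390625/8*66 = -12890625/4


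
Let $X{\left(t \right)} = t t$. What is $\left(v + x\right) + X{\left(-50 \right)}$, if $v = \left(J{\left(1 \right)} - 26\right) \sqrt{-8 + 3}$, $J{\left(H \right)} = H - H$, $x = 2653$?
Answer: $5153 - 26 i \sqrt{5} \approx 5153.0 - 58.138 i$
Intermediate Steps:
$J{\left(H \right)} = 0$
$X{\left(t \right)} = t^{2}$
$v = - 26 i \sqrt{5}$ ($v = \left(0 - 26\right) \sqrt{-8 + 3} = - 26 \sqrt{-5} = - 26 i \sqrt{5} \approx - 58.138 i$)
$\left(v + x\right) + X{\left(-50 \right)} = \left(- 26 i \sqrt{5} + 2653\right) + \left(-50\right)^{2} = \left(2653 - 26 i \sqrt{5}\right) + 2500 = 5153 - 26 i \sqrt{5}$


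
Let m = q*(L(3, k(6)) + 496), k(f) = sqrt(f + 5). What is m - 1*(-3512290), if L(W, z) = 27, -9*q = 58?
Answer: 31580276/9 ≈ 3.5089e+6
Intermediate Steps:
k(f) = sqrt(5 + f)
q = -58/9 (q = -1/9*58 = -58/9 ≈ -6.4444)
m = -30334/9 (m = -58*(27 + 496)/9 = -58/9*523 = -30334/9 ≈ -3370.4)
m - 1*(-3512290) = -30334/9 - 1*(-3512290) = -30334/9 + 3512290 = 31580276/9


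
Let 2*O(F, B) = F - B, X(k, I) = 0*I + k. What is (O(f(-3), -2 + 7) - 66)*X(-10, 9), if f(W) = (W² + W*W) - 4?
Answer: 615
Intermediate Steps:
X(k, I) = k (X(k, I) = 0 + k = k)
f(W) = -4 + 2*W² (f(W) = (W² + W²) - 4 = 2*W² - 4 = -4 + 2*W²)
O(F, B) = F/2 - B/2 (O(F, B) = (F - B)/2 = F/2 - B/2)
(O(f(-3), -2 + 7) - 66)*X(-10, 9) = (((-4 + 2*(-3)²)/2 - (-2 + 7)/2) - 66)*(-10) = (((-4 + 2*9)/2 - ½*5) - 66)*(-10) = (((-4 + 18)/2 - 5/2) - 66)*(-10) = (((½)*14 - 5/2) - 66)*(-10) = ((7 - 5/2) - 66)*(-10) = (9/2 - 66)*(-10) = -123/2*(-10) = 615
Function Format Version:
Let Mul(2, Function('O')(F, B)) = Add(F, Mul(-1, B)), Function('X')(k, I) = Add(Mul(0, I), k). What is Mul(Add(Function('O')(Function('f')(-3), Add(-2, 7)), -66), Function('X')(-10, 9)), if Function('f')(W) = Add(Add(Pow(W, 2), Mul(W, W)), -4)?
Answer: 615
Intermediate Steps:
Function('X')(k, I) = k (Function('X')(k, I) = Add(0, k) = k)
Function('f')(W) = Add(-4, Mul(2, Pow(W, 2))) (Function('f')(W) = Add(Add(Pow(W, 2), Pow(W, 2)), -4) = Add(Mul(2, Pow(W, 2)), -4) = Add(-4, Mul(2, Pow(W, 2))))
Function('O')(F, B) = Add(Mul(Rational(1, 2), F), Mul(Rational(-1, 2), B)) (Function('O')(F, B) = Mul(Rational(1, 2), Add(F, Mul(-1, B))) = Add(Mul(Rational(1, 2), F), Mul(Rational(-1, 2), B)))
Mul(Add(Function('O')(Function('f')(-3), Add(-2, 7)), -66), Function('X')(-10, 9)) = Mul(Add(Add(Mul(Rational(1, 2), Add(-4, Mul(2, Pow(-3, 2)))), Mul(Rational(-1, 2), Add(-2, 7))), -66), -10) = Mul(Add(Add(Mul(Rational(1, 2), Add(-4, Mul(2, 9))), Mul(Rational(-1, 2), 5)), -66), -10) = Mul(Add(Add(Mul(Rational(1, 2), Add(-4, 18)), Rational(-5, 2)), -66), -10) = Mul(Add(Add(Mul(Rational(1, 2), 14), Rational(-5, 2)), -66), -10) = Mul(Add(Add(7, Rational(-5, 2)), -66), -10) = Mul(Add(Rational(9, 2), -66), -10) = Mul(Rational(-123, 2), -10) = 615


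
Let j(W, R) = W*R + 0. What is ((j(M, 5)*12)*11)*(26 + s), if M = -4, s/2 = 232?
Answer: -1293600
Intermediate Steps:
s = 464 (s = 2*232 = 464)
j(W, R) = R*W (j(W, R) = R*W + 0 = R*W)
((j(M, 5)*12)*11)*(26 + s) = (((5*(-4))*12)*11)*(26 + 464) = (-20*12*11)*490 = -240*11*490 = -2640*490 = -1293600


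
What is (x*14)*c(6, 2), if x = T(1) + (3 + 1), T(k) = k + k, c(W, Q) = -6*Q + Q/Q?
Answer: -924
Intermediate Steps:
c(W, Q) = 1 - 6*Q (c(W, Q) = -6*Q + 1 = 1 - 6*Q)
T(k) = 2*k
x = 6 (x = 2*1 + (3 + 1) = 2 + 4 = 6)
(x*14)*c(6, 2) = (6*14)*(1 - 6*2) = 84*(1 - 12) = 84*(-11) = -924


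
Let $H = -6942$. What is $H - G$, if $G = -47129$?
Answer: $40187$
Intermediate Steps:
$H - G = -6942 - -47129 = -6942 + 47129 = 40187$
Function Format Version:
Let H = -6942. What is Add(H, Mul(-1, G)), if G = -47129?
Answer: 40187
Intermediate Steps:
Add(H, Mul(-1, G)) = Add(-6942, Mul(-1, -47129)) = Add(-6942, 47129) = 40187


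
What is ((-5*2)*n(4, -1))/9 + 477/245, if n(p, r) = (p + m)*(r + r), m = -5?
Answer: -607/2205 ≈ -0.27528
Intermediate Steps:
n(p, r) = 2*r*(-5 + p) (n(p, r) = (p - 5)*(r + r) = (-5 + p)*(2*r) = 2*r*(-5 + p))
((-5*2)*n(4, -1))/9 + 477/245 = ((-5*2)*(2*(-1)*(-5 + 4)))/9 + 477/245 = -20*(-1)*(-1)*(⅑) + 477*(1/245) = -10*2*(⅑) + 477/245 = -20*⅑ + 477/245 = -20/9 + 477/245 = -607/2205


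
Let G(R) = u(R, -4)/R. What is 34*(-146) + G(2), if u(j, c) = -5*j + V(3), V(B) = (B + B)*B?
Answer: -4960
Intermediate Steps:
V(B) = 2*B² (V(B) = (2*B)*B = 2*B²)
u(j, c) = 18 - 5*j (u(j, c) = -5*j + 2*3² = -5*j + 2*9 = -5*j + 18 = 18 - 5*j)
G(R) = (18 - 5*R)/R
34*(-146) + G(2) = 34*(-146) + (-5 + 18/2) = -4964 + (-5 + 18*(½)) = -4964 + (-5 + 9) = -4964 + 4 = -4960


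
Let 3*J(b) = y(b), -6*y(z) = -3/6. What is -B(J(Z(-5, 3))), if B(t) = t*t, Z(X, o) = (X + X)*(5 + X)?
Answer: -1/1296 ≈ -0.00077160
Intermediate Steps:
Z(X, o) = 2*X*(5 + X) (Z(X, o) = (2*X)*(5 + X) = 2*X*(5 + X))
y(z) = 1/12 (y(z) = -(-1)/(2*6) = -⅙*(-½) = 1/12)
J(b) = 1/36 (J(b) = (⅓)*(1/12) = 1/36)
B(t) = t²
-B(J(Z(-5, 3))) = -(1/36)² = -1*1/1296 = -1/1296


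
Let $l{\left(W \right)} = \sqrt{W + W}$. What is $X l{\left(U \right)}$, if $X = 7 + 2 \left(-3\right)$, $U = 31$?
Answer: $\sqrt{62} \approx 7.874$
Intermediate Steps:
$l{\left(W \right)} = \sqrt{2} \sqrt{W}$ ($l{\left(W \right)} = \sqrt{2 W} = \sqrt{2} \sqrt{W}$)
$X = 1$ ($X = 7 - 6 = 1$)
$X l{\left(U \right)} = 1 \sqrt{2} \sqrt{31} = 1 \sqrt{62} = \sqrt{62}$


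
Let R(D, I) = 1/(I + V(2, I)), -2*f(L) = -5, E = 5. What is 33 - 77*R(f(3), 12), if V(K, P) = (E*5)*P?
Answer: 10219/312 ≈ 32.753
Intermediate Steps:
f(L) = 5/2 (f(L) = -1/2*(-5) = 5/2)
V(K, P) = 25*P (V(K, P) = (5*5)*P = 25*P)
R(D, I) = 1/(26*I) (R(D, I) = 1/(I + 25*I) = 1/(26*I))
33 - 77*R(f(3), 12) = 33 - 77/(26*12) = 33 - 77*1/312 = 33 - 77/312 = 10219/312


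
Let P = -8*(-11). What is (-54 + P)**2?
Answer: 1156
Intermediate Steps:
P = 88
(-54 + P)**2 = (-54 + 88)**2 = 34**2 = 1156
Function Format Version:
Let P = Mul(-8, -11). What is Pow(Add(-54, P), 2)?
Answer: 1156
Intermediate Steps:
P = 88
Pow(Add(-54, P), 2) = Pow(Add(-54, 88), 2) = Pow(34, 2) = 1156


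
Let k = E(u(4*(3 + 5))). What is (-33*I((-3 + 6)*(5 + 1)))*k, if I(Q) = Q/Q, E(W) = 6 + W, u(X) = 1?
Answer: -231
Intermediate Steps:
k = 7 (k = 6 + 1 = 7)
I(Q) = 1
(-33*I((-3 + 6)*(5 + 1)))*k = -33*1*7 = -33*7 = -231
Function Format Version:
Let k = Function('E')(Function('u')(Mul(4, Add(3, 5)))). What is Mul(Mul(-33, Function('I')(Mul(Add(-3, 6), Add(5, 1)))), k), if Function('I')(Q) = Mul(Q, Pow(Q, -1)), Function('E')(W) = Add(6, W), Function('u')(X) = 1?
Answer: -231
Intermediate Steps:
k = 7 (k = Add(6, 1) = 7)
Function('I')(Q) = 1
Mul(Mul(-33, Function('I')(Mul(Add(-3, 6), Add(5, 1)))), k) = Mul(Mul(-33, 1), 7) = Mul(-33, 7) = -231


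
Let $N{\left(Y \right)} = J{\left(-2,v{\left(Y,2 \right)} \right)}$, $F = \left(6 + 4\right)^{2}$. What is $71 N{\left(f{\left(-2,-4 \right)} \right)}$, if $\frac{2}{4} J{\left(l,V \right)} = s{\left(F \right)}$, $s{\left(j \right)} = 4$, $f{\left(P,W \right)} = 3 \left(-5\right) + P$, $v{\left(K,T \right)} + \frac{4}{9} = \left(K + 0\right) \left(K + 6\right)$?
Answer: $568$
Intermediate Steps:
$F = 100$ ($F = 10^{2} = 100$)
$v{\left(K,T \right)} = - \frac{4}{9} + K \left(6 + K\right)$ ($v{\left(K,T \right)} = - \frac{4}{9} + \left(K + 0\right) \left(K + 6\right) = - \frac{4}{9} + K \left(6 + K\right)$)
$f{\left(P,W \right)} = -15 + P$
$J{\left(l,V \right)} = 8$ ($J{\left(l,V \right)} = 2 \cdot 4 = 8$)
$N{\left(Y \right)} = 8$
$71 N{\left(f{\left(-2,-4 \right)} \right)} = 71 \cdot 8 = 568$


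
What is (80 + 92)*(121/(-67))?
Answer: -20812/67 ≈ -310.63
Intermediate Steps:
(80 + 92)*(121/(-67)) = 172*(121*(-1/67)) = 172*(-121/67) = -20812/67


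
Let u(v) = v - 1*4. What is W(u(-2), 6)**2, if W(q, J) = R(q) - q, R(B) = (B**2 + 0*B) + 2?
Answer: 1936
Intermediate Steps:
u(v) = -4 + v (u(v) = v - 4 = -4 + v)
R(B) = 2 + B**2 (R(B) = (B**2 + 0) + 2 = B**2 + 2 = 2 + B**2)
W(q, J) = 2 + q**2 - q (W(q, J) = (2 + q**2) - q = 2 + q**2 - q)
W(u(-2), 6)**2 = (2 + (-4 - 2)**2 - (-4 - 2))**2 = (2 + (-6)**2 - 1*(-6))**2 = (2 + 36 + 6)**2 = 44**2 = 1936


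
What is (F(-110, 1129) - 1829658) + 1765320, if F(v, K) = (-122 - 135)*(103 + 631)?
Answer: -252976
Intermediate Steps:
F(v, K) = -188638 (F(v, K) = -257*734 = -188638)
(F(-110, 1129) - 1829658) + 1765320 = (-188638 - 1829658) + 1765320 = -2018296 + 1765320 = -252976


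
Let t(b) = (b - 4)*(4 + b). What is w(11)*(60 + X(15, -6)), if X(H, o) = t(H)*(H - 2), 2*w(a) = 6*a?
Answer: 91641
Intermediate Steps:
w(a) = 3*a (w(a) = (6*a)/2 = 3*a)
t(b) = (-4 + b)*(4 + b)
X(H, o) = (-16 + H**2)*(-2 + H) (X(H, o) = (-16 + H**2)*(H - 2) = (-16 + H**2)*(-2 + H))
w(11)*(60 + X(15, -6)) = (3*11)*(60 + (-16 + 15**2)*(-2 + 15)) = 33*(60 + (-16 + 225)*13) = 33*(60 + 209*13) = 33*(60 + 2717) = 33*2777 = 91641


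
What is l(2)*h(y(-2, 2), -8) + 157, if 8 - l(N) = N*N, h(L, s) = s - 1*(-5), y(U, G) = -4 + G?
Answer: 145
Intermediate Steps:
h(L, s) = 5 + s (h(L, s) = s + 5 = 5 + s)
l(N) = 8 - N² (l(N) = 8 - N*N = 8 - N²)
l(2)*h(y(-2, 2), -8) + 157 = (8 - 1*2²)*(5 - 8) + 157 = (8 - 1*4)*(-3) + 157 = (8 - 4)*(-3) + 157 = 4*(-3) + 157 = -12 + 157 = 145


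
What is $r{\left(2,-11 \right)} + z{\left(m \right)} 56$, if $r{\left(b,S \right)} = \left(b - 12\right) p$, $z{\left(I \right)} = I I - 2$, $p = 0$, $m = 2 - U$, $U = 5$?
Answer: $392$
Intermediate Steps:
$m = -3$ ($m = 2 - 5 = -3$)
$z{\left(I \right)} = -2 + I^{2}$ ($z{\left(I \right)} = I^{2} - 2 = -2 + I^{2}$)
$r{\left(b,S \right)} = 0$ ($r{\left(b,S \right)} = \left(b - 12\right) 0 = \left(-12 + b\right) 0 = 0$)
$r{\left(2,-11 \right)} + z{\left(m \right)} 56 = 0 + \left(-2 + \left(-3\right)^{2}\right) 56 = 0 + \left(-2 + 9\right) 56 = 0 + 7 \cdot 56 = 0 + 392 = 392$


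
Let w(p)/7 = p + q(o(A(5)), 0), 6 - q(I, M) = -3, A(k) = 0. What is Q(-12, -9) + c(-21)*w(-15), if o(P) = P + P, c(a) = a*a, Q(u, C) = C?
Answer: -18531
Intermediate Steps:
c(a) = a²
o(P) = 2*P
q(I, M) = 9 (q(I, M) = 6 - 1*(-3) = 6 + 3 = 9)
w(p) = 63 + 7*p (w(p) = 7*(p + 9) = 7*(9 + p) = 63 + 7*p)
Q(-12, -9) + c(-21)*w(-15) = -9 + (-21)²*(63 + 7*(-15)) = -9 + 441*(63 - 105) = -9 + 441*(-42) = -9 - 18522 = -18531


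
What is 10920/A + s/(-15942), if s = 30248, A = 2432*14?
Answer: -7641047/4846368 ≈ -1.5767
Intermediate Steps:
A = 34048
10920/A + s/(-15942) = 10920/34048 + 30248/(-15942) = 10920*(1/34048) + 30248*(-1/15942) = 195/608 - 15124/7971 = -7641047/4846368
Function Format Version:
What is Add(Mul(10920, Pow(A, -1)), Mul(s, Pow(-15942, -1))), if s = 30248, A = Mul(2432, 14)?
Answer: Rational(-7641047, 4846368) ≈ -1.5767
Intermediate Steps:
A = 34048
Add(Mul(10920, Pow(A, -1)), Mul(s, Pow(-15942, -1))) = Add(Mul(10920, Pow(34048, -1)), Mul(30248, Pow(-15942, -1))) = Add(Mul(10920, Rational(1, 34048)), Mul(30248, Rational(-1, 15942))) = Add(Rational(195, 608), Rational(-15124, 7971)) = Rational(-7641047, 4846368)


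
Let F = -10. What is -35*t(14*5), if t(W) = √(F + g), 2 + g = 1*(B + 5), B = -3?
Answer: -35*I*√10 ≈ -110.68*I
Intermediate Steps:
g = 0 (g = -2 + 1*(-3 + 5) = -2 + 1*2 = -2 + 2 = 0)
t(W) = I*√10 (t(W) = √(-10 + 0) = √(-10) = I*√10)
-35*t(14*5) = -35*I*√10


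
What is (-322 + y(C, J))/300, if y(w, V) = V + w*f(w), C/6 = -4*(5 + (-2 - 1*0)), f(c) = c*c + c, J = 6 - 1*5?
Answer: -24559/20 ≈ -1227.9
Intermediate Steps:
J = 1 (J = 6 - 5 = 1)
f(c) = c + c² (f(c) = c² + c = c + c²)
C = -72 (C = 6*(-4*(5 + (-2 - 1*0))) = 6*(-4*(5 + (-2 + 0))) = 6*(-4*(5 - 2)) = 6*(-4*3) = 6*(-12) = -72)
y(w, V) = V + w²*(1 + w) (y(w, V) = V + w*(w*(1 + w)) = V + w²*(1 + w))
(-322 + y(C, J))/300 = (-322 + (1 + (-72)²*(1 - 72)))/300 = (-322 + (1 + 5184*(-71)))*(1/300) = (-322 + (1 - 368064))*(1/300) = (-322 - 368063)*(1/300) = -368385*1/300 = -24559/20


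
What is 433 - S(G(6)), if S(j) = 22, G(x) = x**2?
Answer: 411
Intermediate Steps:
433 - S(G(6)) = 433 - 1*22 = 433 - 22 = 411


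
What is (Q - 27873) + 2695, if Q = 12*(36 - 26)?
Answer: -25058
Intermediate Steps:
Q = 120 (Q = 12*10 = 120)
(Q - 27873) + 2695 = (120 - 27873) + 2695 = -27753 + 2695 = -25058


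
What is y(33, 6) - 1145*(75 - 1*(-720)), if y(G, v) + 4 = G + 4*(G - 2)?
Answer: -910122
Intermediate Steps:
y(G, v) = -12 + 5*G (y(G, v) = -4 + (G + 4*(G - 2)) = -4 + (G + 4*(-2 + G)) = -4 + (G + (-8 + 4*G)) = -4 + (-8 + 5*G) = -12 + 5*G)
y(33, 6) - 1145*(75 - 1*(-720)) = (-12 + 5*33) - 1145*(75 - 1*(-720)) = (-12 + 165) - 1145*(75 + 720) = 153 - 1145*795 = 153 - 910275 = -910122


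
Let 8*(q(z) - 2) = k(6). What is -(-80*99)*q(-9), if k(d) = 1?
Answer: 16830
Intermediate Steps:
q(z) = 17/8 (q(z) = 2 + (⅛)*1 = 2 + ⅛ = 17/8)
-(-80*99)*q(-9) = -(-80*99)*17/8 = -(-7920)*17/8 = -1*(-16830) = 16830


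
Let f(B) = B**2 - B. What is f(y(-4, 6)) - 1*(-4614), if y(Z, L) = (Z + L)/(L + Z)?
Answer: 4614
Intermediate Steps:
y(Z, L) = 1 (y(Z, L) = (L + Z)/(L + Z) = 1)
f(y(-4, 6)) - 1*(-4614) = 1*(-1 + 1) - 1*(-4614) = 1*0 + 4614 = 0 + 4614 = 4614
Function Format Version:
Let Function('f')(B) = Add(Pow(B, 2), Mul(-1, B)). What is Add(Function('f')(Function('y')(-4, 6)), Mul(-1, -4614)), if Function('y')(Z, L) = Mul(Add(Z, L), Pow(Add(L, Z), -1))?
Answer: 4614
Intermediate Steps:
Function('y')(Z, L) = 1 (Function('y')(Z, L) = Mul(Add(L, Z), Pow(Add(L, Z), -1)) = 1)
Add(Function('f')(Function('y')(-4, 6)), Mul(-1, -4614)) = Add(Mul(1, Add(-1, 1)), Mul(-1, -4614)) = Add(Mul(1, 0), 4614) = Add(0, 4614) = 4614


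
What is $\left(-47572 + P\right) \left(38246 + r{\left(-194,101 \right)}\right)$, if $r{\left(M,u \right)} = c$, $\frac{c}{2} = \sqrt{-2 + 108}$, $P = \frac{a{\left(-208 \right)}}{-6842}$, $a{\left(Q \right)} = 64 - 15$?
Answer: $- \frac{6224300770779}{3421} - \frac{325487673 \sqrt{106}}{3421} \approx -1.8204 \cdot 10^{9}$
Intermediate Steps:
$a{\left(Q \right)} = 49$ ($a{\left(Q \right)} = 64 - 15 = 49$)
$P = - \frac{49}{6842}$ ($P = \frac{49}{-6842} = 49 \left(- \frac{1}{6842}\right) = - \frac{49}{6842} \approx -0.0071616$)
$c = 2 \sqrt{106}$ ($c = 2 \sqrt{-2 + 108} = 2 \sqrt{106} \approx 20.591$)
$r{\left(M,u \right)} = 2 \sqrt{106}$
$\left(-47572 + P\right) \left(38246 + r{\left(-194,101 \right)}\right) = \left(-47572 - \frac{49}{6842}\right) \left(38246 + 2 \sqrt{106}\right) = - \frac{325487673 \left(38246 + 2 \sqrt{106}\right)}{6842} = - \frac{6224300770779}{3421} - \frac{325487673 \sqrt{106}}{3421}$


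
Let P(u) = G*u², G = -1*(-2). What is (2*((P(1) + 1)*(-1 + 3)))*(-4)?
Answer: -48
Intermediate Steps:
G = 2
P(u) = 2*u²
(2*((P(1) + 1)*(-1 + 3)))*(-4) = (2*((2*1² + 1)*(-1 + 3)))*(-4) = (2*((2*1 + 1)*2))*(-4) = (2*((2 + 1)*2))*(-4) = (2*(3*2))*(-4) = (2*6)*(-4) = 12*(-4) = -48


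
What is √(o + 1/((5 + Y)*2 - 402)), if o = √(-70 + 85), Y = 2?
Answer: √(-97 + 37636*√15)/194 ≈ 1.9673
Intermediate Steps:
o = √15 ≈ 3.8730
√(o + 1/((5 + Y)*2 - 402)) = √(√15 + 1/((5 + 2)*2 - 402)) = √(√15 + 1/(7*2 - 402)) = √(√15 + 1/(14 - 402)) = √(√15 + 1/(-388)) = √(√15 - 1/388) = √(-1/388 + √15)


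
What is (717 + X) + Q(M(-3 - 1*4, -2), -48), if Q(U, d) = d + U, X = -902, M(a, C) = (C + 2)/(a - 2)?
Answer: -233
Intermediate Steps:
M(a, C) = (2 + C)/(-2 + a)
Q(U, d) = U + d
(717 + X) + Q(M(-3 - 1*4, -2), -48) = (717 - 902) + ((2 - 2)/(-2 + (-3 - 1*4)) - 48) = -185 + (0/(-2 + (-3 - 4)) - 48) = -185 + (0/(-2 - 7) - 48) = -185 + (0/(-9) - 48) = -185 + (-1/9*0 - 48) = -185 + (0 - 48) = -185 - 48 = -233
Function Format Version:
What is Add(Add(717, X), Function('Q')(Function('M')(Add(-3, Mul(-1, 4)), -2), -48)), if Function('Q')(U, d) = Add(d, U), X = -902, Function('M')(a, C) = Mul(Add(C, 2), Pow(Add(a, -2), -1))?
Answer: -233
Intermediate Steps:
Function('M')(a, C) = Mul(Pow(Add(-2, a), -1), Add(2, C)) (Function('M')(a, C) = Mul(Add(2, C), Pow(Add(-2, a), -1)) = Mul(Pow(Add(-2, a), -1), Add(2, C)))
Function('Q')(U, d) = Add(U, d)
Add(Add(717, X), Function('Q')(Function('M')(Add(-3, Mul(-1, 4)), -2), -48)) = Add(Add(717, -902), Add(Mul(Pow(Add(-2, Add(-3, Mul(-1, 4))), -1), Add(2, -2)), -48)) = Add(-185, Add(Mul(Pow(Add(-2, Add(-3, -4)), -1), 0), -48)) = Add(-185, Add(Mul(Pow(Add(-2, -7), -1), 0), -48)) = Add(-185, Add(Mul(Pow(-9, -1), 0), -48)) = Add(-185, Add(Mul(Rational(-1, 9), 0), -48)) = Add(-185, Add(0, -48)) = Add(-185, -48) = -233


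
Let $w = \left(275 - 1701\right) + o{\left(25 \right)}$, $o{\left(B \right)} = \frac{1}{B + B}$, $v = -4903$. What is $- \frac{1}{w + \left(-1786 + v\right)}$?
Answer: $\frac{50}{405749} \approx 0.00012323$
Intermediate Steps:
$o{\left(B \right)} = \frac{1}{2 B}$
$w = - \frac{71299}{50}$ ($w = \left(275 - 1701\right) + \frac{1}{2 \cdot 25} = -1426 + \frac{1}{2} \cdot \frac{1}{25} = -1426 + \frac{1}{50} = - \frac{71299}{50} \approx -1426.0$)
$- \frac{1}{w + \left(-1786 + v\right)} = - \frac{1}{- \frac{71299}{50} - 6689} = - \frac{1}{- \frac{405749}{50}} = \left(-1\right) \left(- \frac{50}{405749}\right) = \frac{50}{405749}$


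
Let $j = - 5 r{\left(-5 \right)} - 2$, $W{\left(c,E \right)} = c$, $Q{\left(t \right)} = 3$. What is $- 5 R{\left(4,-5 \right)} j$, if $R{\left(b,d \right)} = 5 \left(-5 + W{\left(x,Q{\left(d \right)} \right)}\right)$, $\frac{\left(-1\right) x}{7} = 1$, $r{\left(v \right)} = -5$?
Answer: $6900$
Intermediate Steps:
$x = -7$ ($x = \left(-7\right) 1 = -7$)
$R{\left(b,d \right)} = -60$ ($R{\left(b,d \right)} = 5 \left(-5 - 7\right) = 5 \left(-12\right) = -60$)
$j = 23$ ($j = \left(-5\right) \left(-5\right) - 2 = 25 - 2 = 23$)
$- 5 R{\left(4,-5 \right)} j = \left(-5\right) \left(-60\right) 23 = 300 \cdot 23 = 6900$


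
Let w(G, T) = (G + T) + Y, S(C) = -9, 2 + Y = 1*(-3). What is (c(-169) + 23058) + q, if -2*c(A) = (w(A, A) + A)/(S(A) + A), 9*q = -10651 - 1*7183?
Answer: 16881080/801 ≈ 21075.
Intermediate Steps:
q = -17834/9 (q = (-10651 - 1*7183)/9 = (-10651 - 7183)/9 = (1/9)*(-17834) = -17834/9 ≈ -1981.6)
Y = -5 (Y = -2 + 1*(-3) = -2 - 3 = -5)
w(G, T) = -5 + G + T (w(G, T) = (G + T) - 5 = -5 + G + T)
c(A) = -(-5 + 3*A)/(2*(-9 + A)) (c(A) = -((-5 + A + A) + A)/(2*(-9 + A)) = -((-5 + 2*A) + A)/(2*(-9 + A)) = -(-5 + 3*A)/(2*(-9 + A)))
(c(-169) + 23058) + q = ((5 - 3*(-169))/(2*(-9 - 169)) + 23058) - 17834/9 = ((1/2)*(5 + 507)/(-178) + 23058) - 17834/9 = ((1/2)*(-1/178)*512 + 23058) - 17834/9 = (-128/89 + 23058) - 17834/9 = 2052034/89 - 17834/9 = 16881080/801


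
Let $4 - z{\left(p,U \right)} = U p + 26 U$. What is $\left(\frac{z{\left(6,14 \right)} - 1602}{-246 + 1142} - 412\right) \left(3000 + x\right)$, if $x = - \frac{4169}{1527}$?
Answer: $- \frac{121350750967}{97728} \approx -1.2417 \cdot 10^{6}$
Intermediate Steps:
$z{\left(p,U \right)} = 4 - 26 U - U p$ ($z{\left(p,U \right)} = 4 - \left(U p + 26 U\right) = 4 - \left(26 U + U p\right) = 4 - 26 U - U p$)
$x = - \frac{4169}{1527}$ ($x = \left(-4169\right) \frac{1}{1527} = - \frac{4169}{1527} \approx -2.7302$)
$\left(\frac{z{\left(6,14 \right)} - 1602}{-246 + 1142} - 412\right) \left(3000 + x\right) = \left(\frac{\left(4 - 364 - 14 \cdot 6\right) - 1602}{-246 + 1142} - 412\right) \left(3000 - \frac{4169}{1527}\right) = \left(\frac{\left(4 - 364 - 84\right) - 1602}{896} - 412\right) \frac{4576831}{1527} = \left(\left(-444 - 1602\right) \frac{1}{896} - 412\right) \frac{4576831}{1527} = \left(\left(-2046\right) \frac{1}{896} - 412\right) \frac{4576831}{1527} = \left(- \frac{1023}{448} - 412\right) \frac{4576831}{1527} = \left(- \frac{185599}{448}\right) \frac{4576831}{1527} = - \frac{121350750967}{97728}$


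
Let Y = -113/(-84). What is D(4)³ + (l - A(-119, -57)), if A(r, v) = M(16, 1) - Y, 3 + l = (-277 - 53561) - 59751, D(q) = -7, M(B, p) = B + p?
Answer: -9571855/84 ≈ -1.1395e+5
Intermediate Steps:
l = -113592 (l = -3 + ((-277 - 53561) - 59751) = -3 + (-53838 - 59751) = -3 - 113589 = -113592)
Y = 113/84 (Y = -113*(-1/84) = 113/84 ≈ 1.3452)
A(r, v) = 1315/84 (A(r, v) = (16 + 1) - 1*113/84 = 17 - 113/84 = 1315/84)
D(4)³ + (l - A(-119, -57)) = (-7)³ + (-113592 - 1*1315/84) = -343 + (-113592 - 1315/84) = -343 - 9543043/84 = -9571855/84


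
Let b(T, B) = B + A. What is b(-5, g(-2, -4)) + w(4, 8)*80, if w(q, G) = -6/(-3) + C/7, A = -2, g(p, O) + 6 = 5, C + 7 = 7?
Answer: 157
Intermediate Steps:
C = 0 (C = -7 + 7 = 0)
g(p, O) = -1 (g(p, O) = -6 + 5 = -1)
w(q, G) = 2 (w(q, G) = -6/(-3) + 0/7 = -6*(-⅓) + 0*(⅐) = 2 + 0 = 2)
b(T, B) = -2 + B (b(T, B) = B - 2 = -2 + B)
b(-5, g(-2, -4)) + w(4, 8)*80 = (-2 - 1) + 2*80 = -3 + 160 = 157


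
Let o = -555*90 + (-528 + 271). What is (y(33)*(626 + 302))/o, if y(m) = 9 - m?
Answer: 22272/50207 ≈ 0.44360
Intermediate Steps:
o = -50207 (o = -49950 - 257 = -50207)
(y(33)*(626 + 302))/o = ((9 - 1*33)*(626 + 302))/(-50207) = ((9 - 33)*928)*(-1/50207) = -24*928*(-1/50207) = -22272*(-1/50207) = 22272/50207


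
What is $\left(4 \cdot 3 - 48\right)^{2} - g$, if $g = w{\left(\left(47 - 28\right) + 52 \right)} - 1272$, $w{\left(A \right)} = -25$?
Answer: $2593$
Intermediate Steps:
$g = -1297$ ($g = -25 - 1272 = -1297$)
$\left(4 \cdot 3 - 48\right)^{2} - g = \left(4 \cdot 3 - 48\right)^{2} - -1297 = \left(12 - 48\right)^{2} + 1297 = \left(-36\right)^{2} + 1297 = 1296 + 1297 = 2593$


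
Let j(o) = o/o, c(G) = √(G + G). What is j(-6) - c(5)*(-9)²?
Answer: 1 - 81*√10 ≈ -255.14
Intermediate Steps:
c(G) = √2*√G (c(G) = √(2*G) = √2*√G)
j(o) = 1
j(-6) - c(5)*(-9)² = 1 - √2*√5*(-9)² = 1 - √10*81 = 1 - 81*√10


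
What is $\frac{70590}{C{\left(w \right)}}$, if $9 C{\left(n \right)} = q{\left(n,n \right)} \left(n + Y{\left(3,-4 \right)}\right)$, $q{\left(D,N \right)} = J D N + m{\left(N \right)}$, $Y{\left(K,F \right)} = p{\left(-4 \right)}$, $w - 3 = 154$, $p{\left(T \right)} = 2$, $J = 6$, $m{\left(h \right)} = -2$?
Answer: $\frac{105885}{3919138} \approx 0.027017$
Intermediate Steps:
$w = 157$ ($w = 3 + 154 = 157$)
$Y{\left(K,F \right)} = 2$
$q{\left(D,N \right)} = -2 + 6 D N$ ($q{\left(D,N \right)} = 6 D N - 2 = -2 + 6 D N$)
$C{\left(n \right)} = \frac{\left(-2 + 6 n^{2}\right) \left(2 + n\right)}{9}$ ($C{\left(n \right)} = \frac{\left(-2 + 6 n n\right) \left(n + 2\right)}{9} = \frac{\left(-2 + 6 n^{2}\right) \left(2 + n\right)}{9}$)
$\frac{70590}{C{\left(w \right)}} = \frac{70590}{\frac{2}{9} \left(-1 + 3 \cdot 157^{2}\right) \left(2 + 157\right)} = \frac{70590}{\frac{2}{9} \left(-1 + 3 \cdot 24649\right) 159} = \frac{70590}{\frac{2}{9} \left(-1 + 73947\right) 159} = \frac{70590}{\frac{2}{9} \cdot 73946 \cdot 159} = \frac{70590}{\frac{7838276}{3}} = 70590 \cdot \frac{3}{7838276} = \frac{105885}{3919138}$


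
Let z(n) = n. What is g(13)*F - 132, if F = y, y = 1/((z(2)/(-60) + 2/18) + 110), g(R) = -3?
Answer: -1307994/9907 ≈ -132.03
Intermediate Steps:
y = 90/9907 (y = 1/((2/(-60) + 2/18) + 110) = 1/((2*(-1/60) + 2*(1/18)) + 110) = 1/((-1/30 + 1/9) + 110) = 1/(7/90 + 110) = 1/(9907/90) = 90/9907 ≈ 0.0090845)
F = 90/9907 ≈ 0.0090845
g(13)*F - 132 = -3*90/9907 - 132 = -270/9907 - 132 = -1307994/9907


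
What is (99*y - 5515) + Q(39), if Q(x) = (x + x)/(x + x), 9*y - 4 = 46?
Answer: -4964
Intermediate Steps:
y = 50/9 (y = 4/9 + (⅑)*46 = 4/9 + 46/9 = 50/9 ≈ 5.5556)
Q(x) = 1 (Q(x) = (2*x)/((2*x)) = (2*x)*(1/(2*x)) = 1)
(99*y - 5515) + Q(39) = (99*(50/9) - 5515) + 1 = (550 - 5515) + 1 = -4965 + 1 = -4964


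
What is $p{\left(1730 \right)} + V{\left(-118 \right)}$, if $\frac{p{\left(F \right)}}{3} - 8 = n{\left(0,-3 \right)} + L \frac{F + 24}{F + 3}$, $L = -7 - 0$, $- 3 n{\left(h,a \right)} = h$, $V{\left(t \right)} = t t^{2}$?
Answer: $- \frac{2847369698}{1733} \approx -1.643 \cdot 10^{6}$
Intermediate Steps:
$V{\left(t \right)} = t^{3}$
$n{\left(h,a \right)} = - \frac{h}{3}$
$L = -7$ ($L = -7 + 0 = -7$)
$p{\left(F \right)} = 24 - \frac{21 \left(24 + F\right)}{3 + F}$ ($p{\left(F \right)} = 24 + 3 \left(\left(- \frac{1}{3}\right) 0 - 7 \frac{F + 24}{F + 3}\right) = 24 + 3 \left(0 - 7 \frac{24 + F}{3 + F}\right) = 24 + 3 \left(0 - \frac{7 \left(24 + F\right)}{3 + F}\right) = 24 + 3 \left(- \frac{7 \left(24 + F\right)}{3 + F}\right) = 24 - \frac{21 \left(24 + F\right)}{3 + F}$)
$p{\left(1730 \right)} + V{\left(-118 \right)} = \frac{3 \left(-144 + 1730\right)}{3 + 1730} + \left(-118\right)^{3} = 3 \cdot \frac{1}{1733} \cdot 1586 - 1643032 = \frac{4758}{1733} - 1643032 = - \frac{2847369698}{1733}$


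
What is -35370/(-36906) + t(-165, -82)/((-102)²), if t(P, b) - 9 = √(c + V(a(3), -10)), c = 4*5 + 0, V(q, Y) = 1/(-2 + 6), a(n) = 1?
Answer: 13647693/14221112 ≈ 0.95968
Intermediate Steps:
V(q, Y) = ¼ (V(q, Y) = 1/4 = ¼)
c = 20 (c = 20 + 0 = 20)
t(P, b) = 27/2 (t(P, b) = 9 + √(20 + ¼) = 9 + √(81/4) = 9 + 9/2 = 27/2)
-35370/(-36906) + t(-165, -82)/((-102)²) = -35370/(-36906) + 27/(2*((-102)²)) = -35370*(-1/36906) + (27/2)/10404 = 5895/6151 + (27/2)*(1/10404) = 5895/6151 + 3/2312 = 13647693/14221112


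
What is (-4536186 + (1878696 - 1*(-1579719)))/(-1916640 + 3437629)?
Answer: -1077771/1520989 ≈ -0.70860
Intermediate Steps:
(-4536186 + (1878696 - 1*(-1579719)))/(-1916640 + 3437629) = (-4536186 + (1878696 + 1579719))/1520989 = (-4536186 + 3458415)*(1/1520989) = -1077771*1/1520989 = -1077771/1520989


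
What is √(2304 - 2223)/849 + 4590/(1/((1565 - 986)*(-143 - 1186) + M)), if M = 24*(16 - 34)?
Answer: -1000106879307/283 ≈ -3.5339e+9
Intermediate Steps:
M = -432 (M = 24*(-18) = -432)
√(2304 - 2223)/849 + 4590/(1/((1565 - 986)*(-143 - 1186) + M)) = √(2304 - 2223)/849 + 4590/(1/((1565 - 986)*(-143 - 1186) - 432)) = √81*(1/849) + 4590/(1/(579*(-1329) - 432)) = 9*(1/849) + 4590/(1/(-769491 - 432)) = 3/283 + 4590/(1/(-769923)) = 3/283 + 4590/(-1/769923) = 3/283 + 4590*(-769923) = 3/283 - 3533946570 = -1000106879307/283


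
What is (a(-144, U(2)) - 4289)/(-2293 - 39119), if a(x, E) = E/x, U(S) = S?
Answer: 308809/2981664 ≈ 0.10357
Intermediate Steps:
(a(-144, U(2)) - 4289)/(-2293 - 39119) = (2/(-144) - 4289)/(-2293 - 39119) = (2*(-1/144) - 4289)/(-41412) = (-1/72 - 4289)*(-1/41412) = -308809/72*(-1/41412) = 308809/2981664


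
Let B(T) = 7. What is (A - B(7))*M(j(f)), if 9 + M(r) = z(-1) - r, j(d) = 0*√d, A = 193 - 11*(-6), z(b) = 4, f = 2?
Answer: -1260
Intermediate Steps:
A = 259 (A = 193 - 1*(-66) = 193 + 66 = 259)
j(d) = 0
M(r) = -5 - r (M(r) = -9 + (4 - r) = -5 - r)
(A - B(7))*M(j(f)) = (259 - 1*7)*(-5 - 1*0) = (259 - 7)*(-5 + 0) = 252*(-5) = -1260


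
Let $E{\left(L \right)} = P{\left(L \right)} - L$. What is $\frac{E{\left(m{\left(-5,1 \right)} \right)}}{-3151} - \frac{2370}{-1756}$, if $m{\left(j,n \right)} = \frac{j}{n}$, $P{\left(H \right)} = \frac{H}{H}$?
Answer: $\frac{3728667}{2766578} \approx 1.3478$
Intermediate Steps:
$P{\left(H \right)} = 1$
$E{\left(L \right)} = 1 - L$
$\frac{E{\left(m{\left(-5,1 \right)} \right)}}{-3151} - \frac{2370}{-1756} = \frac{1 - - \frac{5}{1}}{-3151} - \frac{2370}{-1756} = \left(1 - \left(-5\right) 1\right) \left(- \frac{1}{3151}\right) - - \frac{1185}{878} = \left(1 - -5\right) \left(- \frac{1}{3151}\right) + \frac{1185}{878} = \left(1 + 5\right) \left(- \frac{1}{3151}\right) + \frac{1185}{878} = 6 \left(- \frac{1}{3151}\right) + \frac{1185}{878} = - \frac{6}{3151} + \frac{1185}{878} = \frac{3728667}{2766578}$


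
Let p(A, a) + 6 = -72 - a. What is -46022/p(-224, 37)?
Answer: 46022/115 ≈ 400.19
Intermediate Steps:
p(A, a) = -78 - a (p(A, a) = -6 + (-72 - a) = -78 - a)
-46022/p(-224, 37) = -46022/(-78 - 1*37) = -46022/(-78 - 37) = -46022/(-115) = -46022*(-1/115) = 46022/115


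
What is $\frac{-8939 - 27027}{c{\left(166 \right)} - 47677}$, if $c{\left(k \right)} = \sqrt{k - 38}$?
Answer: $\frac{1714750982}{2273096201} + \frac{287728 \sqrt{2}}{2273096201} \approx 0.75455$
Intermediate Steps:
$c{\left(k \right)} = \sqrt{-38 + k}$
$\frac{-8939 - 27027}{c{\left(166 \right)} - 47677} = \frac{-8939 - 27027}{\sqrt{-38 + 166} - 47677} = - \frac{35966}{\sqrt{128} - 47677} = - \frac{35966}{8 \sqrt{2} - 47677} = - \frac{35966}{-47677 + 8 \sqrt{2}}$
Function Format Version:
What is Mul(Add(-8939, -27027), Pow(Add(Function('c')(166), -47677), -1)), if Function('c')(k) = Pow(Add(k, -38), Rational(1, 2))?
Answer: Add(Rational(1714750982, 2273096201), Mul(Rational(287728, 2273096201), Pow(2, Rational(1, 2)))) ≈ 0.75455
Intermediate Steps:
Function('c')(k) = Pow(Add(-38, k), Rational(1, 2))
Mul(Add(-8939, -27027), Pow(Add(Function('c')(166), -47677), -1)) = Mul(Add(-8939, -27027), Pow(Add(Pow(Add(-38, 166), Rational(1, 2)), -47677), -1)) = Mul(-35966, Pow(Add(Pow(128, Rational(1, 2)), -47677), -1)) = Mul(-35966, Pow(Add(Mul(8, Pow(2, Rational(1, 2))), -47677), -1)) = Mul(-35966, Pow(Add(-47677, Mul(8, Pow(2, Rational(1, 2)))), -1))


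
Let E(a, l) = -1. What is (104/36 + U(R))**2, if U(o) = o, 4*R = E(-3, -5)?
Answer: 9025/1296 ≈ 6.9637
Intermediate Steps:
R = -1/4 (R = (1/4)*(-1) = -1/4 ≈ -0.25000)
(104/36 + U(R))**2 = (104/36 - 1/4)**2 = (104*(1/36) - 1/4)**2 = (26/9 - 1/4)**2 = (95/36)**2 = 9025/1296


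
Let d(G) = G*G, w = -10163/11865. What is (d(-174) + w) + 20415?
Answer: 601438552/11865 ≈ 50690.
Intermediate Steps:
w = -10163/11865 (w = -10163*1/11865 = -10163/11865 ≈ -0.85655)
d(G) = G²
(d(-174) + w) + 20415 = ((-174)² - 10163/11865) + 20415 = (30276 - 10163/11865) + 20415 = 359214577/11865 + 20415 = 601438552/11865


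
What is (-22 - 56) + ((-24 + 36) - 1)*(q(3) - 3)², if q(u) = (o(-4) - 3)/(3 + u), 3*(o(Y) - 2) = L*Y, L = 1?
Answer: 15659/324 ≈ 48.330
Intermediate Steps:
o(Y) = 2 + Y/3 (o(Y) = 2 + (1*Y)/3 = 2 + Y/3)
q(u) = -7/(3*(3 + u)) (q(u) = ((2 + (⅓)*(-4)) - 3)/(3 + u) = ((2 - 4/3) - 3)/(3 + u) = (⅔ - 3)/(3 + u) = -7/(3*(3 + u)))
(-22 - 56) + ((-24 + 36) - 1)*(q(3) - 3)² = (-22 - 56) + ((-24 + 36) - 1)*(-7/(9 + 3*3) - 3)² = -78 + (12 - 1)*(-7/(9 + 9) - 3)² = -78 + 11*(-7/18 - 3)² = -78 + 11*(-61/18)² = -78 + 11*(3721/324) = -78 + 40931/324 = 15659/324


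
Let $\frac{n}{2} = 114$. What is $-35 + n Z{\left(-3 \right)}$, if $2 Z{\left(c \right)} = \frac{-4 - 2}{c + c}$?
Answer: $79$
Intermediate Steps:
$Z{\left(c \right)} = - \frac{3}{2 c}$ ($Z{\left(c \right)} = \frac{\left(-4 - 2\right) \frac{1}{c + c}}{2} = \frac{\left(-6\right) \frac{1}{2 c}}{2} = \frac{\left(-3\right) \frac{1}{c}}{2} = - \frac{3}{2 c}$)
$n = 228$ ($n = 2 \cdot 114 = 228$)
$-35 + n Z{\left(-3 \right)} = -35 + 228 \left(- \frac{3}{2 \left(-3\right)}\right) = -35 + 228 \left(\left(- \frac{3}{2}\right) \left(- \frac{1}{3}\right)\right) = -35 + 228 \cdot \frac{1}{2} = -35 + 114 = 79$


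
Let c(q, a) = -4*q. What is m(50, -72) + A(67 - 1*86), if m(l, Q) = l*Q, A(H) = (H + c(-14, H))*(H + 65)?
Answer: -1898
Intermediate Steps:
A(H) = (56 + H)*(65 + H) (A(H) = (H - 4*(-14))*(H + 65) = (H + 56)*(65 + H) = (56 + H)*(65 + H))
m(l, Q) = Q*l
m(50, -72) + A(67 - 1*86) = -72*50 + (3640 + (67 - 1*86)**2 + 121*(67 - 1*86)) = -3600 + (3640 + (67 - 86)**2 + 121*(67 - 86)) = -3600 + (3640 + (-19)**2 + 121*(-19)) = -3600 + (3640 + 361 - 2299) = -3600 + 1702 = -1898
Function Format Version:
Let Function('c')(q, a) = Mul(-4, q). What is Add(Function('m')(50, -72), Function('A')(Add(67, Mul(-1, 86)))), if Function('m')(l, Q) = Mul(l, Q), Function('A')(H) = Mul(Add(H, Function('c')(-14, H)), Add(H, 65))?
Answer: -1898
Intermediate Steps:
Function('A')(H) = Mul(Add(56, H), Add(65, H)) (Function('A')(H) = Mul(Add(H, Mul(-4, -14)), Add(H, 65)) = Mul(Add(H, 56), Add(65, H)) = Mul(Add(56, H), Add(65, H)))
Function('m')(l, Q) = Mul(Q, l)
Add(Function('m')(50, -72), Function('A')(Add(67, Mul(-1, 86)))) = Add(Mul(-72, 50), Add(3640, Pow(Add(67, Mul(-1, 86)), 2), Mul(121, Add(67, Mul(-1, 86))))) = Add(-3600, Add(3640, Pow(Add(67, -86), 2), Mul(121, Add(67, -86)))) = Add(-3600, Add(3640, Pow(-19, 2), Mul(121, -19))) = Add(-3600, Add(3640, 361, -2299)) = Add(-3600, 1702) = -1898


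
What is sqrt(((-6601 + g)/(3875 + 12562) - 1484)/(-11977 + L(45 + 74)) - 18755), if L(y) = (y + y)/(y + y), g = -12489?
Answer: I*sqrt(5046849915036006601)/16404126 ≈ 136.95*I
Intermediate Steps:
L(y) = 1 (L(y) = (2*y)/((2*y)) = (2*y)*(1/(2*y)) = 1)
sqrt(((-6601 + g)/(3875 + 12562) - 1484)/(-11977 + L(45 + 74)) - 18755) = sqrt(((-6601 - 12489)/(3875 + 12562) - 1484)/(-11977 + 1) - 18755) = sqrt((-19090/16437 - 1484)/(-11976) - 18755) = sqrt((-19090*1/16437 - 1484)*(-1/11976) - 18755) = sqrt((-19090/16437 - 1484)*(-1/11976) - 18755) = sqrt(-24411598/16437*(-1/11976) - 18755) = sqrt(12205799/98424756 - 18755) = sqrt(-1845944092981/98424756) = I*sqrt(5046849915036006601)/16404126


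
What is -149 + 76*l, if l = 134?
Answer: 10035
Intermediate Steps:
-149 + 76*l = -149 + 76*134 = -149 + 10184 = 10035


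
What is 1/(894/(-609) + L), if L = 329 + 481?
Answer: 203/164132 ≈ 0.0012368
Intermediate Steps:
L = 810
1/(894/(-609) + L) = 1/(894/(-609) + 810) = 1/(894*(-1/609) + 810) = 1/(-298/203 + 810) = 1/(164132/203) = 203/164132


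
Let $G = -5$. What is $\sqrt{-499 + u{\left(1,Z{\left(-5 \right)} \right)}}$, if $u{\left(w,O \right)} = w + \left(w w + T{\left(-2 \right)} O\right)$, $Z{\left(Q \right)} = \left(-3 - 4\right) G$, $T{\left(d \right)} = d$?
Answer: $9 i \sqrt{7} \approx 23.812 i$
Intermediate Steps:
$Z{\left(Q \right)} = 35$ ($Z{\left(Q \right)} = \left(-3 - 4\right) \left(-5\right) = \left(-7\right) \left(-5\right) = 35$)
$u{\left(w,O \right)} = w + w^{2} - 2 O$ ($u{\left(w,O \right)} = w - \left(2 O - w w\right) = w - \left(- w^{2} + 2 O\right) = w + w^{2} - 2 O$)
$\sqrt{-499 + u{\left(1,Z{\left(-5 \right)} \right)}} = \sqrt{-499 + \left(1 + 1^{2} - 70\right)} = \sqrt{-499 + \left(1 + 1 - 70\right)} = \sqrt{-499 - 68} = \sqrt{-567} = 9 i \sqrt{7}$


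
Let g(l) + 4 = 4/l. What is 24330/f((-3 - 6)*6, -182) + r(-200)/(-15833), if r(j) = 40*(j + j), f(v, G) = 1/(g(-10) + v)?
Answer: -22496650376/15833 ≈ -1.4209e+6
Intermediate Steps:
g(l) = -4 + 4/l
f(v, G) = 1/(-22/5 + v) (f(v, G) = 1/((-4 + 4/(-10)) + v) = 1/((-4 + 4*(-⅒)) + v) = 1/((-4 - ⅖) + v) = 1/(-22/5 + v))
r(j) = 80*j (r(j) = 40*(2*j) = 80*j)
24330/f((-3 - 6)*6, -182) + r(-200)/(-15833) = 24330/((5/(-22 + 5*((-3 - 6)*6)))) + (80*(-200))/(-15833) = 24330/((5/(-22 + 5*(-9*6)))) - 16000*(-1/15833) = 24330/((5/(-22 + 5*(-54)))) + 16000/15833 = 24330/((5/(-22 - 270))) + 16000/15833 = 24330/((5/(-292))) + 16000/15833 = 24330/((5*(-1/292))) + 16000/15833 = 24330/(-5/292) + 16000/15833 = 24330*(-292/5) + 16000/15833 = -1420872 + 16000/15833 = -22496650376/15833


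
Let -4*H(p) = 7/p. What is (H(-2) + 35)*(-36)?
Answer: -2583/2 ≈ -1291.5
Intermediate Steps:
H(p) = -7/(4*p)
(H(-2) + 35)*(-36) = (-7/4/(-2) + 35)*(-36) = (-7/4*(-1/2) + 35)*(-36) = (7/8 + 35)*(-36) = (287/8)*(-36) = -2583/2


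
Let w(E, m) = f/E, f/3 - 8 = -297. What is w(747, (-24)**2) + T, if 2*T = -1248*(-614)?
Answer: 95400575/249 ≈ 3.8314e+5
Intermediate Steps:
f = -867 (f = 24 + 3*(-297) = 24 - 891 = -867)
w(E, m) = -867/E
T = 383136 (T = (-1248*(-614))/2 = (1/2)*766272 = 383136)
w(747, (-24)**2) + T = -867/747 + 383136 = -867*1/747 + 383136 = -289/249 + 383136 = 95400575/249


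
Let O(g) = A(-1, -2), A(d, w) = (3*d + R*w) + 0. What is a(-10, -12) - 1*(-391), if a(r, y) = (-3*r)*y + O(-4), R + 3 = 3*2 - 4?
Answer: 30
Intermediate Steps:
R = -1 (R = -3 + (3*2 - 4) = -3 + (6 - 4) = -3 + 2 = -1)
A(d, w) = -w + 3*d (A(d, w) = (3*d - w) + 0 = (-w + 3*d) + 0 = -w + 3*d)
O(g) = -1 (O(g) = -1*(-2) + 3*(-1) = 2 - 3 = -1)
a(r, y) = -1 - 3*r*y (a(r, y) = (-3*r)*y - 1 = -3*r*y - 1 = -1 - 3*r*y)
a(-10, -12) - 1*(-391) = (-1 - 3*(-10)*(-12)) - 1*(-391) = (-1 - 360) + 391 = -361 + 391 = 30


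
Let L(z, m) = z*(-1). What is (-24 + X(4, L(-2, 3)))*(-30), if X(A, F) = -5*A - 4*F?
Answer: 1560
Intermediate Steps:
L(z, m) = -z
(-24 + X(4, L(-2, 3)))*(-30) = (-24 + (-5*4 - (-4)*(-2)))*(-30) = (-24 + (-20 - 4*2))*(-30) = (-24 + (-20 - 8))*(-30) = (-24 - 28)*(-30) = -52*(-30) = 1560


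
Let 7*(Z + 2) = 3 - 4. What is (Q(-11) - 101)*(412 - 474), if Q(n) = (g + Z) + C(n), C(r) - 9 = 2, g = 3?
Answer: 38688/7 ≈ 5526.9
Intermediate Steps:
C(r) = 11 (C(r) = 9 + 2 = 11)
Z = -15/7 (Z = -2 + (3 - 4)/7 = -2 + (⅐)*(-1) = -2 - ⅐ = -15/7 ≈ -2.1429)
Q(n) = 83/7 (Q(n) = (3 - 15/7) + 11 = 6/7 + 11 = 83/7)
(Q(-11) - 101)*(412 - 474) = (83/7 - 101)*(412 - 474) = -624/7*(-62) = 38688/7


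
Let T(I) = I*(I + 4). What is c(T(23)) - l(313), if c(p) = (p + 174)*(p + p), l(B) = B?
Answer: 987077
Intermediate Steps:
T(I) = I*(4 + I)
c(p) = 2*p*(174 + p) (c(p) = (174 + p)*(2*p) = 2*p*(174 + p))
c(T(23)) - l(313) = 2*(23*(4 + 23))*(174 + 23*(4 + 23)) - 1*313 = 2*(23*27)*(174 + 23*27) - 313 = 2*621*(174 + 621) - 313 = 2*621*795 - 313 = 987390 - 313 = 987077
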